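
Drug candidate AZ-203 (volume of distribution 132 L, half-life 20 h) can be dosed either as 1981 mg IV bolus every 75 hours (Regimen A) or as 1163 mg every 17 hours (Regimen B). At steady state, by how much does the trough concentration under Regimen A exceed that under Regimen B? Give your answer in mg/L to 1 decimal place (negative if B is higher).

Regimen A: f = (1/2)^(75/20) ≈ 0.0743; Cmin,ss = (1981/132)·f/(1−f) ≈ 1.205 mg/L.
Regimen B: f = (1/2)^(17/20) ≈ 0.5548; Cmin,ss = (1163/132)·f/(1−f) ≈ 10.980 mg/L.
Difference ≈ 1.205 − 10.980 ≈ -9.775 mg/L.

-9.8 mg/L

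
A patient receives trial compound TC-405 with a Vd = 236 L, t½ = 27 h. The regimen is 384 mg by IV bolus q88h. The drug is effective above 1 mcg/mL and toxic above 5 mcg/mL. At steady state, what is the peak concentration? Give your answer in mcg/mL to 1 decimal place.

k = ln2/t½ = ln2/27 ≈ 0.025672 h⁻¹; fraction remaining f = e^(−kτ) = e^(−0.025672×88) ≈ 0.1044.
Accumulation ratio R = 1/(1 − f) ≈ 1/0.8956 ≈ 1.1166.
Single-dose peak C₀ = D/Vd = 384/236 ≈ 1.627 mcg/mL.
Cmax,ss = C₀/(1 − f) ≈ 1.627/0.8956 ≈ 1.817 mcg/mL.
Peak 1.8 mcg/mL vs MTC 5 mcg/mL: below toxic threshold.

1.8 mcg/mL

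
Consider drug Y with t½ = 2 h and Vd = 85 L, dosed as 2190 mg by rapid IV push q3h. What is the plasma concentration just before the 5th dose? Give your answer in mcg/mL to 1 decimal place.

f = (1/2)^(τ/t½) = (1/2)^(3/2) ≈ 0.3536.
C₀ = D/Vd = 2190/85 ≈ 25.765 mcg/mL.
Before the 5th dose, 4 doses have been given. Superposition: Cmin = C₀·(f + f² + … + f^4).
≈ 25.765 × (0.3536 + 0.1250 + 0.0442 + 0.0156) ≈ 25.765 × 0.5384 ≈ 13.872 mcg/mL.

13.9 mcg/mL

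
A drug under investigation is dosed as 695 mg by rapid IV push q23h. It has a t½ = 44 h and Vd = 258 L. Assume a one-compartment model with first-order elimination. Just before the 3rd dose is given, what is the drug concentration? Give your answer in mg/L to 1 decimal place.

3.2 mg/L

f = (1/2)^(τ/t½) = (1/2)^(23/44) ≈ 0.6961.
C₀ = D/Vd = 695/258 ≈ 2.694 mg/L.
Before the 3rd dose, 2 doses have been given. Superposition: Cmin = C₀·(f + f²).
≈ 2.694 × (0.6961 + 0.4846) ≈ 2.694 × 1.1807 ≈ 3.181 mg/L.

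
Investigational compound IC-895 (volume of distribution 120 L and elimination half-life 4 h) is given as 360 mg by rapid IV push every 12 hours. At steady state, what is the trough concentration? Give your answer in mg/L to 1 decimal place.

τ = 12 h = 3 half-lives, so f = (1/2)^3 = 0.125.
Accumulation ratio R = 1/(1 − f) = 1/0.875 = 8/7.
Single-dose peak C₀ = D/Vd = 360/120 = 3 mg/L.
Steady-state peak Cmax,ss = C₀·R = 3 × 8/7 ≈ 3.429 mg/L.
Steady-state trough Cmin,ss = Cmax,ss·f ≈ 3.429 × 0.125 ≈ 0.429 mg/L.

0.4 mg/L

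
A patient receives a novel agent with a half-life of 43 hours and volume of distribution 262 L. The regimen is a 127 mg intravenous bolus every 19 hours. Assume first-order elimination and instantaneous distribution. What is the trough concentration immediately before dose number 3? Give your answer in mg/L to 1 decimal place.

f = (1/2)^(τ/t½) = (1/2)^(19/43) ≈ 0.7362.
C₀ = D/Vd = 127/262 ≈ 0.485 mg/L.
Before the 3rd dose, 2 doses have been given. Superposition: Cmin = C₀·(f + f²).
≈ 0.485 × (0.7362 + 0.5420) ≈ 0.485 × 1.2782 ≈ 0.620 mg/L.

0.6 mg/L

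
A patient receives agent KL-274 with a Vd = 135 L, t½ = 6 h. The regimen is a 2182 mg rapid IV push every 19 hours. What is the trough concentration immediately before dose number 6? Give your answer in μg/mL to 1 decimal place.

f = (1/2)^(τ/t½) = (1/2)^(19/6) ≈ 0.1114.
C₀ = D/Vd = 2182/135 ≈ 16.163 μg/mL.
Before the 6th dose, 5 doses have been given. Superposition: Cmin = C₀·(f + f² + … + f^5).
≈ 16.163 × (0.1114 + 0.0124 + 0.0014 + 0.0002 + 0.0000) ≈ 16.163 × 0.1254 ≈ 2.027 μg/mL.

2.0 μg/mL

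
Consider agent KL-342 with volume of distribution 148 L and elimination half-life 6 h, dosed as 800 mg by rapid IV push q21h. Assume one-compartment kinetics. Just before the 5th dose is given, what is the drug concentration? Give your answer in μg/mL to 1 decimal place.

f = (1/2)^(τ/t½) = (1/2)^(21/6) ≈ 0.0884.
C₀ = D/Vd = 800/148 ≈ 5.405 μg/mL.
Before the 5th dose, 4 doses have been given. Superposition: Cmin = C₀·(f + f² + … + f^4).
≈ 5.405 × (0.0884 + 0.0078 + 0.0007 + 0.0001) ≈ 5.405 × 0.0970 ≈ 0.524 μg/mL.

0.5 μg/mL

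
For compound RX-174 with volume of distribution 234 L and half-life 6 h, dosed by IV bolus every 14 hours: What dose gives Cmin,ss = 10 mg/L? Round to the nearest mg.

τ/t½ = 14/6 ≈ 2.3333, so f = (1/2)^(14/6) ≈ 0.198425.
Cmin,ss = (D/Vd)·f/(1−f), so D = Cmin,ss·Vd·(1−f)/f.
D = 10 × 234 × (1−f)/f ≈ 10 × 234 × 4.03969 ≈ 9452.87 mg.

9453 mg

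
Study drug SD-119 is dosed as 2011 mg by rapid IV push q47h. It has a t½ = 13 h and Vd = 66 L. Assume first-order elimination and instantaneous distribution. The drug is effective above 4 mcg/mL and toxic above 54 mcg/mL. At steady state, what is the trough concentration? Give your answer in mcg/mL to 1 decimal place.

2.7 mcg/mL

k = ln2/t½ = ln2/13 ≈ 0.053319 h⁻¹; fraction remaining f = e^(−kτ) = e^(−0.053319×47) ≈ 0.0816.
At steady state, accumulation factor R = 1/(1 − e^(−kτ)) ≈ 1.0889.
Each bolus raises the concentration by D/Vd = 2011/66 ≈ 30.470 mcg/mL.
Steady-state peak Cmax,ss = C₀·R ≈ 30.470 × 1.0889 ≈ 33.179 mcg/mL.
Steady-state trough Cmin,ss = Cmax,ss·f ≈ 33.179 × 0.0816 ≈ 2.707 mcg/mL.
Trough 2.7 mcg/mL vs MEC 4 mcg/mL: subtherapeutic.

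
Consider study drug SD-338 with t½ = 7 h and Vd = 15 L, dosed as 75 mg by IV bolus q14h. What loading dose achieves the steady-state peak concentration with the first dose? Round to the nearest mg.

f = (1/2)^(14/7) ≈ 0.250000; accumulation ratio R = 1/(1−f) ≈ 1.33333.
Loading dose to hit Cmax,ss on first dose: D_load = D_maint·R ≈ 75 × 1.33333 ≈ 100.00 mg.

100 mg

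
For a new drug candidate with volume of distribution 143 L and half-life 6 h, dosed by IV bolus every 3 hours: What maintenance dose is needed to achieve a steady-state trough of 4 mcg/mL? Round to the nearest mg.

τ/t½ = 3/6 ≈ 0.5, so f = (1/2)^(3/6) ≈ 0.707107.
Cmin,ss = (D/Vd)·f/(1−f), so D = Cmin,ss·Vd·(1−f)/f.
D = 4 × 143 × (1−f)/f ≈ 4 × 143 × 0.41421 ≈ 236.93 mg.

237 mg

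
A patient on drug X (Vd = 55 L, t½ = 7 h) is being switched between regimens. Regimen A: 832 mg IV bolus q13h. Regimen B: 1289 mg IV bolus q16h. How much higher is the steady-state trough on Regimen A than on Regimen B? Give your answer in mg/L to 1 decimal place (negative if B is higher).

-0.3 mg/L

Regimen A: f = (1/2)^(13/7) ≈ 0.2760; Cmin,ss = (832/55)·f/(1−f) ≈ 5.767 mg/L.
Regimen B: f = (1/2)^(16/7) ≈ 0.2051; Cmin,ss = (1289/55)·f/(1−f) ≈ 6.047 mg/L.
Difference ≈ 5.767 − 6.047 ≈ -0.280 mg/L.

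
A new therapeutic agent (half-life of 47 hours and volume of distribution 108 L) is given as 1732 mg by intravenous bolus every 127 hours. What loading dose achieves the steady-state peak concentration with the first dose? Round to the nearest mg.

2046 mg

f = (1/2)^(127/47) ≈ 0.153666; accumulation ratio R = 1/(1−f) ≈ 1.18157.
Loading dose to hit Cmax,ss on first dose: D_load = D_maint·R ≈ 1732 × 1.18157 ≈ 2046.48 mg.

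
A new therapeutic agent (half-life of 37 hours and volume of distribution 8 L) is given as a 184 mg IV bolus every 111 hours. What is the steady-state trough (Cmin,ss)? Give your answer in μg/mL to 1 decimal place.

The dosing interval is 3 half-lives, so f = 2^(−3) = 0.125.
Accumulation ratio R = 1/(1 − f) = 1/0.875 = 8/7.
Single-dose peak C₀ = D/Vd = 184/8 = 23 μg/mL.
Steady-state peak Cmax,ss = C₀·R = 23 × 8/7 ≈ 26.286 μg/mL.
Steady-state trough Cmin,ss = Cmax,ss·f ≈ 26.286 × 0.125 ≈ 3.286 μg/mL.

3.3 μg/mL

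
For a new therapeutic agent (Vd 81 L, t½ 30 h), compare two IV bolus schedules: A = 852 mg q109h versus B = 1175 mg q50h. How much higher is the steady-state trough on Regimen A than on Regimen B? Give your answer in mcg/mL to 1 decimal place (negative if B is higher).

-5.7 mcg/mL

Regimen A: f = (1/2)^(109/30) ≈ 0.0806; Cmin,ss = (852/81)·f/(1−f) ≈ 0.922 mcg/mL.
Regimen B: f = (1/2)^(50/30) ≈ 0.3150; Cmin,ss = (1175/81)·f/(1−f) ≈ 6.671 mcg/mL.
Difference ≈ 0.922 − 6.671 ≈ -5.749 mcg/mL.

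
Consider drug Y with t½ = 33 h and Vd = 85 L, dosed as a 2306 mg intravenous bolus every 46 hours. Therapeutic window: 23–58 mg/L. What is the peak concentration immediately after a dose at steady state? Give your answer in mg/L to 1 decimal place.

τ/t½ = 46/33 ≈ 1.3939, so fraction remaining f = (1/2)^(46/33) ≈ 0.3805.
At steady state, accumulation factor R = 1/(1 − e^(−kτ)) ≈ 1.6142.
Each bolus raises the concentration by D/Vd = 2306/85 ≈ 27.129 mg/L.
Steady-state peak Cmax,ss = C₀·R ≈ 27.129 × 1.6142 ≈ 43.792 mg/L.
Peak 43.8 mg/L vs MTC 58 mg/L: below toxic threshold.

43.8 mg/L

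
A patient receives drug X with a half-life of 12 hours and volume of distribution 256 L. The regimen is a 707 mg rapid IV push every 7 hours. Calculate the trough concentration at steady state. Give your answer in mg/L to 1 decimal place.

5.5 mg/L

k = ln2/t½ = ln2/12 ≈ 0.057762 h⁻¹; fraction remaining f = e^(−kτ) = e^(−0.057762×7) ≈ 0.6674.
Single-dose peak C₀ = D/Vd = 707/256 ≈ 2.762 mg/L.
Steady-state trough Cmin,ss = C₀·f/(1−f) ≈ 2.762 × 0.6674/0.3326 ≈ 5.542 mg/L.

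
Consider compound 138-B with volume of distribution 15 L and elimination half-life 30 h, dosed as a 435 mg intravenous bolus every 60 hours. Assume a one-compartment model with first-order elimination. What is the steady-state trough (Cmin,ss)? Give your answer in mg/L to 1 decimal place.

9.7 mg/L

The dosing interval is 2 half-lives, so f = 2^(−2) = 0.25.
At steady state, R = 1/(1 − 0.25) = 4/3.
Single-dose peak C₀ = D/Vd = 435/15 = 29 mg/L.
Steady-state peak Cmax,ss = C₀·R = 29 × 4/3 ≈ 38.667 mg/L.
Steady-state trough Cmin,ss = Cmax,ss·f ≈ 38.667 × 0.25 ≈ 9.667 mg/L.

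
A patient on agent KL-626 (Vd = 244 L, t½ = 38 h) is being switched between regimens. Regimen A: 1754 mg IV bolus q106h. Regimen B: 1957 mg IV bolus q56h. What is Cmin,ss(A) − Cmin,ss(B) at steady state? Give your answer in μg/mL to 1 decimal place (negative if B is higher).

-3.3 μg/mL

Regimen A: f = (1/2)^(106/38) ≈ 0.1446; Cmin,ss = (1754/244)·f/(1−f) ≈ 1.215 μg/mL.
Regimen B: f = (1/2)^(56/38) ≈ 0.3601; Cmin,ss = (1957/244)·f/(1−f) ≈ 4.513 μg/mL.
Difference ≈ 1.215 − 4.513 ≈ -3.298 μg/mL.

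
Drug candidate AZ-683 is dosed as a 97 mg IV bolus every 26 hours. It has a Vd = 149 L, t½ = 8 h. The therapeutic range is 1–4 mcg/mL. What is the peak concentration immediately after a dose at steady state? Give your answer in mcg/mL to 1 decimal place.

τ/t½ = 26/8 ≈ 3.25, so fraction remaining f = (1/2)^(26/8) ≈ 0.1051.
Accumulation ratio R = 1/(1 − f) ≈ 1/0.8949 ≈ 1.1174.
Single-dose peak C₀ = D/Vd = 97/149 ≈ 0.651 mcg/mL.
Steady-state peak Cmax,ss = C₀·R ≈ 0.651 × 1.1174 ≈ 0.727 mcg/mL.
Peak 0.7 mcg/mL vs MTC 4 mcg/mL: below toxic threshold.

0.7 mcg/mL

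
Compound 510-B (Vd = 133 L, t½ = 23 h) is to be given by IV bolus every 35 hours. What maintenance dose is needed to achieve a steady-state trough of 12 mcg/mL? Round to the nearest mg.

2987 mg

τ/t½ = 35/23 ≈ 1.5217, so f = (1/2)^(35/23) ≈ 0.348266.
Cmin,ss = (D/Vd)·f/(1−f), so D = Cmin,ss·Vd·(1−f)/f.
D = 12 × 133 × (1−f)/f ≈ 12 × 133 × 1.87137 ≈ 2986.71 mg.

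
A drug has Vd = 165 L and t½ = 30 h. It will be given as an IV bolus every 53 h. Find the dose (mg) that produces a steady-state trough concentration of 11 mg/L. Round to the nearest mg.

4361 mg

τ/t½ = 53/30 ≈ 1.7667, so f = (1/2)^(53/30) ≈ 0.293887.
Cmin,ss = (D/Vd)·f/(1−f), so D = Cmin,ss·Vd·(1−f)/f.
D = 11 × 165 × (1−f)/f ≈ 11 × 165 × 2.40267 ≈ 4360.85 mg.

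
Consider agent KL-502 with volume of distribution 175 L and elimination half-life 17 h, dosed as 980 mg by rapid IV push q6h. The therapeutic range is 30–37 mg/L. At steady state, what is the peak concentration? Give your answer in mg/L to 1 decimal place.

25.8 mg/L

τ/t½ = 6/17 ≈ 0.35294, so fraction remaining f = (1/2)^(6/17) ≈ 0.7830.
At steady state, accumulation factor R = 1/(1 − e^(−kτ)) ≈ 4.6083.
Each bolus raises the concentration by D/Vd = 980/175 ≈ 5.600 mg/L.
Steady-state peak Cmax,ss = C₀·R ≈ 5.600 × 4.6083 ≈ 25.806 mg/L.
Peak 25.8 mg/L vs MTC 37 mg/L: below toxic threshold.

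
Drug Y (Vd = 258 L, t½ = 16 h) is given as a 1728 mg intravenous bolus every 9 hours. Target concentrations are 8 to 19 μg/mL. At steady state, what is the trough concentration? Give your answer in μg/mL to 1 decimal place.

τ/t½ = 9/16 ≈ 0.5625, so fraction remaining f = (1/2)^(9/16) ≈ 0.6771.
Single-dose peak C₀ = D/Vd = 1728/258 ≈ 6.698 μg/mL.
Steady-state trough Cmin,ss = C₀·f/(1−f) ≈ 6.698 × 0.6771/0.3229 ≈ 14.045 μg/mL.
Trough 14.0 μg/mL vs MEC 8 μg/mL: adequate.

14.0 μg/mL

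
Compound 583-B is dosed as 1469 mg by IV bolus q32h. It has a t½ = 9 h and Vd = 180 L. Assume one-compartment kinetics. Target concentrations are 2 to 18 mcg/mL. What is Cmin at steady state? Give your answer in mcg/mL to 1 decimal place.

Over one 32-h interval, 32/9 ≈ 3.5556 half-lives elapse, leaving f ≈ 0.0850 of each dose.
Single-dose peak C₀ = D/Vd = 1469/180 ≈ 8.161 mcg/mL.
Steady-state trough Cmin,ss = C₀·f/(1−f) ≈ 8.161 × 0.0850/0.9150 ≈ 0.758 mcg/mL.
Trough 0.8 mcg/mL vs MEC 2 mcg/mL: subtherapeutic.

0.8 mcg/mL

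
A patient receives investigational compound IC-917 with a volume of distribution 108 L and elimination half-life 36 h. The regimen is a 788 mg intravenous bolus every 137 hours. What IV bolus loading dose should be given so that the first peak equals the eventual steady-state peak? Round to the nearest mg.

849 mg

f = (1/2)^(137/36) ≈ 0.071518; accumulation ratio R = 1/(1−f) ≈ 1.07703.
Loading dose to hit Cmax,ss on first dose: D_load = D_maint·R ≈ 788 × 1.07703 ≈ 848.70 mg.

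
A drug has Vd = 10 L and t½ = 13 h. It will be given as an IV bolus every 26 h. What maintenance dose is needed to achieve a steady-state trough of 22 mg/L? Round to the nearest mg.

660 mg

τ/t½ = 26/13 ≈ 2, so f = (1/2)^(26/13) ≈ 0.250000.
Cmin,ss = (D/Vd)·f/(1−f), so D = Cmin,ss·Vd·(1−f)/f.
D = 22 × 10 × (1−f)/f ≈ 22 × 10 × 3.00000 ≈ 660.00 mg.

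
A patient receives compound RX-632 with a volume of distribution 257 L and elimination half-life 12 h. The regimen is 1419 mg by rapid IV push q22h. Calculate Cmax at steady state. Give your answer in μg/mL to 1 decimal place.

Over one 22-h interval, 22/12 ≈ 1.8333 half-lives elapse, leaving f ≈ 0.2806 of each dose.
At steady state, accumulation factor R = 1/(1 − e^(−kτ)) ≈ 1.3900.
Each bolus raises the concentration by D/Vd = 1419/257 ≈ 5.521 μg/mL.
Steady-state peak Cmax,ss = C₀·R ≈ 5.521 × 1.3900 ≈ 7.674 μg/mL.

7.7 μg/mL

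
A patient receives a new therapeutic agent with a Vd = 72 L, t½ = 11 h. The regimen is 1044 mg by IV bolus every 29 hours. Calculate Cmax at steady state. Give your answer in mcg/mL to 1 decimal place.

Over one 29-h interval, 29/11 ≈ 2.6364 half-lives elapse, leaving f ≈ 0.1608 of each dose.
Accumulation ratio R = 1/(1 − f) ≈ 1/0.8392 ≈ 1.1916.
Each bolus raises the concentration by D/Vd = 1044/72 ≈ 14.500 mcg/mL.
Steady-state peak Cmax,ss = C₀·R ≈ 14.500 × 1.1916 ≈ 17.278 mcg/mL.

17.3 mcg/mL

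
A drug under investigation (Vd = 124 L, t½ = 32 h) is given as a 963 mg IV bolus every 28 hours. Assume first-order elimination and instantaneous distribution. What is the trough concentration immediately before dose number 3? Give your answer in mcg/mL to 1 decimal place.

6.5 mcg/mL

f = (1/2)^(τ/t½) = (1/2)^(28/32) ≈ 0.5453.
C₀ = D/Vd = 963/124 ≈ 7.766 mcg/mL.
Before the 3rd dose, 2 doses have been given. Superposition: Cmin = C₀·(f + f²).
≈ 7.766 × (0.5453 + 0.2974) ≈ 7.766 × 0.8427 ≈ 6.544 mcg/mL.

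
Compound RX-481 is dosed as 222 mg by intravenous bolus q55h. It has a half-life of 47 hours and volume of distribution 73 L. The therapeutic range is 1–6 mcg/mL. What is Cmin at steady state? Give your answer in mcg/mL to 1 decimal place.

τ/t½ = 55/47 ≈ 1.1702, so fraction remaining f = (1/2)^(55/47) ≈ 0.4444.
Single-dose peak C₀ = D/Vd = 222/73 ≈ 3.041 mcg/mL.
Steady-state trough Cmin,ss = C₀·f/(1−f) ≈ 3.041 × 0.4444/0.5556 ≈ 2.432 mcg/mL.
Trough 2.4 mcg/mL vs MEC 1 mcg/mL: adequate.

2.4 mcg/mL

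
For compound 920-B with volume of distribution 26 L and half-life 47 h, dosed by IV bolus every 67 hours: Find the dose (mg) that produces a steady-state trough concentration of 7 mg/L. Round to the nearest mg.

τ/t½ = 67/47 ≈ 1.4255, so f = (1/2)^(67/47) ≈ 0.372282.
Cmin,ss = (D/Vd)·f/(1−f), so D = Cmin,ss·Vd·(1−f)/f.
D = 7 × 26 × (1−f)/f ≈ 7 × 26 × 1.68614 ≈ 306.88 mg.

307 mg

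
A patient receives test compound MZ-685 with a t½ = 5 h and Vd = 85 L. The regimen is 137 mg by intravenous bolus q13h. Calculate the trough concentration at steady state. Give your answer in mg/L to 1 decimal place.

k = ln2/t½ = ln2/5 ≈ 0.138629 h⁻¹; fraction remaining f = e^(−kτ) = e^(−0.138629×13) ≈ 0.1649.
At steady state, accumulation factor R = 1/(1 − e^(−kτ)) ≈ 1.1975.
Single-dose peak C₀ = D/Vd = 137/85 ≈ 1.612 mg/L.
Cmax,ss = C₀/(1 − f) ≈ 1.612/0.8351 ≈ 1.930 mg/L.
One interval later, Cmin,ss = Cmax,ss·e^(−kτ) ≈ 1.930 × 0.1649 ≈ 0.318 mg/L.

0.3 mg/L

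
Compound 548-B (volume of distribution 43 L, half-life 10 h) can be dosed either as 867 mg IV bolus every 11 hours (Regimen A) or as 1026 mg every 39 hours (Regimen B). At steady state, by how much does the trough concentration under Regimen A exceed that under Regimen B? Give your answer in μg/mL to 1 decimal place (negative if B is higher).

15.9 μg/mL

Regimen A: f = (1/2)^(11/10) ≈ 0.4665; Cmin,ss = (867/43)·f/(1−f) ≈ 17.631 μg/mL.
Regimen B: f = (1/2)^(39/10) ≈ 0.0670; Cmin,ss = (1026/43)·f/(1−f) ≈ 1.713 μg/mL.
Difference ≈ 17.631 − 1.713 ≈ 15.918 μg/mL.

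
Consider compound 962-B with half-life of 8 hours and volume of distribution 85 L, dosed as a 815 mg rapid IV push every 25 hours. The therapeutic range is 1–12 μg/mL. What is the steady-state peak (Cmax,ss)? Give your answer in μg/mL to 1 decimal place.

Over one 25-h interval, 25/8 ≈ 3.125 half-lives elapse, leaving f ≈ 0.1146 of each dose.
At steady state, accumulation factor R = 1/(1 − e^(−kτ)) ≈ 1.1294.
Each bolus raises the concentration by D/Vd = 815/85 ≈ 9.588 μg/mL.
Steady-state peak Cmax,ss = C₀·R ≈ 9.588 × 1.1294 ≈ 10.829 μg/mL.
Peak 10.8 μg/mL vs MTC 12 μg/mL: below toxic threshold.

10.8 μg/mL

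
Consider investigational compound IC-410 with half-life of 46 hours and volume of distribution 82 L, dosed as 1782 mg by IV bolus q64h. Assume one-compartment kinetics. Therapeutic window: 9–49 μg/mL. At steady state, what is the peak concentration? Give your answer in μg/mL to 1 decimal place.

Over one 64-h interval, 64/46 ≈ 1.3913 half-lives elapse, leaving f ≈ 0.3812 of each dose.
At steady state, accumulation factor R = 1/(1 − e^(−kτ)) ≈ 1.6160.
Each bolus raises the concentration by D/Vd = 1782/82 ≈ 21.732 μg/mL.
Steady-state peak Cmax,ss = C₀·R ≈ 21.732 × 1.6160 ≈ 35.119 μg/mL.
Peak 35.1 μg/mL vs MTC 49 μg/mL: below toxic threshold.

35.1 μg/mL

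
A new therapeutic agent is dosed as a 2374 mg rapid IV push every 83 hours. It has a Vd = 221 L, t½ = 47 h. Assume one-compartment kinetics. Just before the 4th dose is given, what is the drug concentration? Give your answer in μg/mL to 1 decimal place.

4.4 μg/mL

f = (1/2)^(τ/t½) = (1/2)^(83/47) ≈ 0.2940.
C₀ = D/Vd = 2374/221 ≈ 10.742 μg/mL.
Before the 4th dose, 3 doses have been given. Superposition: Cmin = C₀·(f + f² + … + f^3).
≈ 10.742 × (0.2940 + 0.0864 + 0.0254) ≈ 10.742 × 0.4058 ≈ 4.359 μg/mL.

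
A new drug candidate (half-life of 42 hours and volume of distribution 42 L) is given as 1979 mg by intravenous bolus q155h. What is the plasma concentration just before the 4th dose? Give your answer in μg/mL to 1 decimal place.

4.0 μg/mL

f = (1/2)^(τ/t½) = (1/2)^(155/42) ≈ 0.0775.
C₀ = D/Vd = 1979/42 ≈ 47.119 μg/mL.
Before the 4th dose, 3 doses have been given. Superposition: Cmin = C₀·(f + f² + … + f^3).
≈ 47.119 × (0.0775 + 0.0060 + 0.0005) ≈ 47.119 × 0.0840 ≈ 3.958 μg/mL.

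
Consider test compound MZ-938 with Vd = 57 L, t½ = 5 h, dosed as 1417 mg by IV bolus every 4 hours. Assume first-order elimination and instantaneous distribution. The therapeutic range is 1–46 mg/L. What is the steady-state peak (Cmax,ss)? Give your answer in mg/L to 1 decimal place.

58.4 mg/L

τ/t½ = 4/5 ≈ 0.8, so fraction remaining f = (1/2)^(4/5) ≈ 0.5743.
At steady state, accumulation factor R = 1/(1 − e^(−kτ)) ≈ 2.3491.
Each bolus raises the concentration by D/Vd = 1417/57 ≈ 24.860 mg/L.
Steady-state peak Cmax,ss = C₀·R ≈ 24.860 × 2.3491 ≈ 58.399 mg/L.
Peak 58.4 mg/L vs MTC 46 mg/L: exceeds toxic threshold.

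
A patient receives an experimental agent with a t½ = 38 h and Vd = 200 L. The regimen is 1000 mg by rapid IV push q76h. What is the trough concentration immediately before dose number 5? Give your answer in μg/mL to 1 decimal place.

f = (1/2)^(τ/t½) = (1/2)^(76/38) ≈ 0.2500.
C₀ = D/Vd = 1000/200 ≈ 5.000 μg/mL.
Before the 5th dose, 4 doses have been given. Superposition: Cmin = C₀·(f + f² + … + f^4).
≈ 5.000 × (0.2500 + 0.0625 + 0.0156 + 0.0039) ≈ 5.000 × 0.3320 ≈ 1.660 μg/mL.

1.7 μg/mL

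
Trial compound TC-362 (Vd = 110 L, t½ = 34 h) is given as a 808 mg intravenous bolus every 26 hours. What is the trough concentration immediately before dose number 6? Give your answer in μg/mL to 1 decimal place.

f = (1/2)^(τ/t½) = (1/2)^(26/34) ≈ 0.5886.
C₀ = D/Vd = 808/110 ≈ 7.345 μg/mL.
Before the 6th dose, 5 doses have been given. Superposition: Cmin = C₀·(f + f² + … + f^5).
≈ 7.345 × (0.5886 + 0.3464 + 0.2039 + 0.1200 + 0.0706) ≈ 7.345 × 1.3295 ≈ 9.765 μg/mL.

9.8 μg/mL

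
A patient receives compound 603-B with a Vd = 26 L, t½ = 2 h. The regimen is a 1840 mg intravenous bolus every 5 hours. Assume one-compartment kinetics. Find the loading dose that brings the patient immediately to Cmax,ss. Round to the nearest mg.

2235 mg

f = (1/2)^(5/2) ≈ 0.176777; accumulation ratio R = 1/(1−f) ≈ 1.21474.
Loading dose to hit Cmax,ss on first dose: D_load = D_maint·R ≈ 1840 × 1.21474 ≈ 2235.12 mg.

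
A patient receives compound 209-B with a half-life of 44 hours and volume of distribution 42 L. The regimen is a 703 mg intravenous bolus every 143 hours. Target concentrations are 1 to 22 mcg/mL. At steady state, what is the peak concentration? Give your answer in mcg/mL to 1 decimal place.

τ/t½ = 143/44 ≈ 3.25, so fraction remaining f = (1/2)^(143/44) ≈ 0.1051.
At steady state, accumulation factor R = 1/(1 − e^(−kτ)) ≈ 1.1174.
Single-dose peak C₀ = D/Vd = 703/42 ≈ 16.738 mcg/mL.
Steady-state peak Cmax,ss = C₀·R ≈ 16.738 × 1.1174 ≈ 18.703 mcg/mL.
Peak 18.7 mcg/mL vs MTC 22 mcg/mL: below toxic threshold.

18.7 mcg/mL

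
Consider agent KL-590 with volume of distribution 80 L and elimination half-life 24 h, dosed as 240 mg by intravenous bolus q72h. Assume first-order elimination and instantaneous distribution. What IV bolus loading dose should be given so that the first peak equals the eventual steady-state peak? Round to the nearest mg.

f = (1/2)^(72/24) ≈ 0.125000; accumulation ratio R = 1/(1−f) ≈ 1.14286.
Loading dose to hit Cmax,ss on first dose: D_load = D_maint·R ≈ 240 × 1.14286 ≈ 274.29 mg.

274 mg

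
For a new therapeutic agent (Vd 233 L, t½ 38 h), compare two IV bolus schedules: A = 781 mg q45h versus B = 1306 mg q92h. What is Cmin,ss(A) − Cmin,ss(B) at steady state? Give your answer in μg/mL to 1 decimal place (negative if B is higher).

1.3 μg/mL

Regimen A: f = (1/2)^(45/38) ≈ 0.4401; Cmin,ss = (781/233)·f/(1−f) ≈ 2.635 μg/mL.
Regimen B: f = (1/2)^(92/38) ≈ 0.1867; Cmin,ss = (1306/233)·f/(1−f) ≈ 1.287 μg/mL.
Difference ≈ 2.635 − 1.287 ≈ 1.348 μg/mL.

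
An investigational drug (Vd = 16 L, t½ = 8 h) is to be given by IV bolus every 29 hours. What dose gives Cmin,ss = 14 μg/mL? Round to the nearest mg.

2540 mg

τ/t½ = 29/8 ≈ 3.625, so f = (1/2)^(29/8) ≈ 0.081052.
Cmin,ss = (D/Vd)·f/(1−f), so D = Cmin,ss·Vd·(1−f)/f.
D = 14 × 16 × (1−f)/f ≈ 14 × 16 × 11.33776 ≈ 2539.66 mg.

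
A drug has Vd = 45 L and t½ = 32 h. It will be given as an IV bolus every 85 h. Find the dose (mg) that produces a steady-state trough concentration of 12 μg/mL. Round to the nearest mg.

2864 mg

τ/t½ = 85/32 ≈ 2.6562, so f = (1/2)^(85/32) ≈ 0.158631.
Cmin,ss = (D/Vd)·f/(1−f), so D = Cmin,ss·Vd·(1−f)/f.
D = 12 × 45 × (1−f)/f ≈ 12 × 45 × 5.30394 ≈ 2864.13 mg.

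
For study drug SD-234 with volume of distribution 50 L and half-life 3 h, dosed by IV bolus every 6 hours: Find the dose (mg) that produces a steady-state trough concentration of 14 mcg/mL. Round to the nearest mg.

2100 mg

τ/t½ = 6/3 ≈ 2, so f = (1/2)^(6/3) ≈ 0.250000.
Cmin,ss = (D/Vd)·f/(1−f), so D = Cmin,ss·Vd·(1−f)/f.
D = 14 × 50 × (1−f)/f ≈ 14 × 50 × 3.00000 ≈ 2100.00 mg.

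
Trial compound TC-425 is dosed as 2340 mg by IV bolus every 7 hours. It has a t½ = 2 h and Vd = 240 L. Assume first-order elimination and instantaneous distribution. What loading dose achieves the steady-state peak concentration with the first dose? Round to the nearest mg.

f = (1/2)^(7/2) ≈ 0.088388; accumulation ratio R = 1/(1−f) ≈ 1.09696.
Loading dose to hit Cmax,ss on first dose: D_load = D_maint·R ≈ 2340 × 1.09696 ≈ 2566.89 mg.

2567 mg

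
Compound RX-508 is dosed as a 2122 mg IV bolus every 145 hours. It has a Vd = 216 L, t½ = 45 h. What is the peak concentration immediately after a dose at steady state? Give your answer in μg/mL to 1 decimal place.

Over one 145-h interval, 145/45 ≈ 3.2222 half-lives elapse, leaving f ≈ 0.1072 of each dose.
At steady state, accumulation factor R = 1/(1 − e^(−kτ)) ≈ 1.1201.
Each bolus raises the concentration by D/Vd = 2122/216 ≈ 9.824 μg/mL.
Steady-state peak Cmax,ss = C₀·R ≈ 9.824 × 1.1201 ≈ 11.004 μg/mL.

11.0 μg/mL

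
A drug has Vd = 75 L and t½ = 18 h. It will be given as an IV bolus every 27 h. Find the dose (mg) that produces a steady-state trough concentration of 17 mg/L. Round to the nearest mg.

2331 mg

τ/t½ = 27/18 ≈ 1.5, so f = (1/2)^(27/18) ≈ 0.353553.
Cmin,ss = (D/Vd)·f/(1−f), so D = Cmin,ss·Vd·(1−f)/f.
D = 17 × 75 × (1−f)/f ≈ 17 × 75 × 1.82843 ≈ 2331.25 mg.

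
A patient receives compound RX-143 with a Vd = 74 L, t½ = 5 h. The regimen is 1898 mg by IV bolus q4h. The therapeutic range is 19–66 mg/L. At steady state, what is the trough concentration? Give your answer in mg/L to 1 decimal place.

τ/t½ = 4/5 ≈ 0.8, so fraction remaining f = (1/2)^(4/5) ≈ 0.5743.
Accumulation ratio R = 1/(1 − f) ≈ 1/0.4257 ≈ 2.3491.
Single-dose peak C₀ = D/Vd = 1898/74 ≈ 25.649 mg/L.
Steady-state peak Cmax,ss = C₀·R ≈ 25.649 × 2.3491 ≈ 60.252 mg/L.
One interval later, Cmin,ss = Cmax,ss·e^(−kτ) ≈ 60.252 × 0.5743 ≈ 34.603 mg/L.
Trough 34.6 mg/L vs MEC 19 mg/L: adequate.

34.6 mg/L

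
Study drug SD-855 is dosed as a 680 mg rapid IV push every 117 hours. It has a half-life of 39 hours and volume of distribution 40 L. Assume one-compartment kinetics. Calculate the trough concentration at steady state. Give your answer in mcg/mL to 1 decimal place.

τ = 117 h = 3 half-lives, so f = (1/2)^3 = 0.125.
Accumulation ratio R = 1/(1 − f) = 1/0.875 = 8/7.
Single-dose peak C₀ = D/Vd = 680/40 = 17 mcg/mL.
Steady-state peak Cmax,ss = C₀·R = 17 × 8/7 ≈ 19.429 mcg/mL.
Steady-state trough Cmin,ss = Cmax,ss·f ≈ 19.429 × 0.125 ≈ 2.429 mcg/mL.

2.4 mcg/mL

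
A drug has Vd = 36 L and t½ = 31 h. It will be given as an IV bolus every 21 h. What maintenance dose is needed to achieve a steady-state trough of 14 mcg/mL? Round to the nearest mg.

302 mg

τ/t½ = 21/31 ≈ 0.67742, so f = (1/2)^(21/31) ≈ 0.625283.
Cmin,ss = (D/Vd)·f/(1−f), so D = Cmin,ss·Vd·(1−f)/f.
D = 14 × 36 × (1−f)/f ≈ 14 × 36 × 0.59928 ≈ 302.04 mg.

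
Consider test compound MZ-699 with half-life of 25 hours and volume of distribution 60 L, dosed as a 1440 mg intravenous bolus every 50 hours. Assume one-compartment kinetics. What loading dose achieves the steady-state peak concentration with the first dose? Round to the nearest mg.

1920 mg

f = (1/2)^(50/25) ≈ 0.250000; accumulation ratio R = 1/(1−f) ≈ 1.33333.
Loading dose to hit Cmax,ss on first dose: D_load = D_maint·R ≈ 1440 × 1.33333 ≈ 1920.00 mg.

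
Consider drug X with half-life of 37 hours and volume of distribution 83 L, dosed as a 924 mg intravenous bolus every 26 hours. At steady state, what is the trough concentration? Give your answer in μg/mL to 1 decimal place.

Over one 26-h interval, 26/37 ≈ 0.7027 half-lives elapse, leaving f ≈ 0.6144 of each dose.
Accumulation ratio R = 1/(1 − f) ≈ 1/0.3856 ≈ 2.5934.
Single-dose peak C₀ = D/Vd = 924/83 ≈ 11.133 μg/mL.
Cmax,ss = C₀/(1 − f) ≈ 11.133/0.3856 ≈ 28.872 μg/mL.
One interval later, Cmin,ss = Cmax,ss·e^(−kτ) ≈ 28.872 × 0.6144 ≈ 17.739 μg/mL.

17.7 μg/mL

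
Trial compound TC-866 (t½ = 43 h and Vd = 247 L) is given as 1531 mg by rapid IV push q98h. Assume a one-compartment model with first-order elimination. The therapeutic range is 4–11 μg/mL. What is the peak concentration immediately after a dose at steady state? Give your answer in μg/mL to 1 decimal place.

7.8 μg/mL

k = ln2/t½ = ln2/43 ≈ 0.016120 h⁻¹; fraction remaining f = e^(−kτ) = e^(−0.016120×98) ≈ 0.2060.
Accumulation ratio R = 1/(1 − f) ≈ 1/0.7940 ≈ 1.2594.
Single-dose peak C₀ = D/Vd = 1531/247 ≈ 6.198 μg/mL.
Steady-state peak Cmax,ss = C₀·R ≈ 6.198 × 1.2594 ≈ 7.806 μg/mL.
Peak 7.8 μg/mL vs MTC 11 μg/mL: below toxic threshold.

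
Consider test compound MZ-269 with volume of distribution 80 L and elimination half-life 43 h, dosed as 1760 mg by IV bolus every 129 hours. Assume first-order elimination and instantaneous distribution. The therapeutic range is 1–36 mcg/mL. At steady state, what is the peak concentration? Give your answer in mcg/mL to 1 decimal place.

25.1 mcg/mL

The dosing interval is 3 half-lives, so f = 2^(−3) = 0.125.
Accumulation ratio R = 1/(1 − f) = 1/0.875 = 8/7.
Single-dose peak C₀ = D/Vd = 1760/80 = 22 mcg/mL.
Steady-state peak Cmax,ss = C₀·R = 22 × 8/7 ≈ 25.143 mcg/mL.
Peak 25.1 mcg/mL vs MTC 36 mcg/mL: below toxic threshold.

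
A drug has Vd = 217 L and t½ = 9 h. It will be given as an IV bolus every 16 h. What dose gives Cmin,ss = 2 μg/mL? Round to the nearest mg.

τ/t½ = 16/9 ≈ 1.7778, so f = (1/2)^(16/9) ≈ 0.291632.
Cmin,ss = (D/Vd)·f/(1−f), so D = Cmin,ss·Vd·(1−f)/f.
D = 2 × 217 × (1−f)/f ≈ 2 × 217 × 2.42898 ≈ 1054.18 mg.

1054 mg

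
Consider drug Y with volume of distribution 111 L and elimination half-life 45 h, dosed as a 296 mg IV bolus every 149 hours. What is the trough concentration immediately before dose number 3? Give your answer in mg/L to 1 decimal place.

f = (1/2)^(τ/t½) = (1/2)^(149/45) ≈ 0.1008.
C₀ = D/Vd = 296/111 ≈ 2.667 mg/L.
Before the 3rd dose, 2 doses have been given. Superposition: Cmin = C₀·(f + f²).
≈ 2.667 × (0.1008 + 0.0102) ≈ 2.667 × 0.1110 ≈ 0.296 mg/L.

0.3 mg/L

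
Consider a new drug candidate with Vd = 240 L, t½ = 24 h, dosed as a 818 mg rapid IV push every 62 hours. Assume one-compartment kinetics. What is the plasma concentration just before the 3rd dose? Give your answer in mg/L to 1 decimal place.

f = (1/2)^(τ/t½) = (1/2)^(62/24) ≈ 0.1669.
C₀ = D/Vd = 818/240 ≈ 3.408 mg/L.
Before the 3rd dose, 2 doses have been given. Superposition: Cmin = C₀·(f + f²).
≈ 3.408 × (0.1669 + 0.0279) ≈ 3.408 × 0.1948 ≈ 0.664 mg/L.

0.7 mg/L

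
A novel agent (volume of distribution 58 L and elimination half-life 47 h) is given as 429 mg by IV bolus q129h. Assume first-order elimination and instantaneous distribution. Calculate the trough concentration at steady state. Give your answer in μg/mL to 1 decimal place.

k = ln2/t½ = ln2/47 ≈ 0.014748 h⁻¹; fraction remaining f = e^(−kτ) = e^(−0.014748×129) ≈ 0.1492.
Each bolus raises the concentration by D/Vd = 429/58 ≈ 7.397 μg/mL.
Steady-state trough Cmin,ss = C₀·f/(1−f) ≈ 7.397 × 0.1492/0.8508 ≈ 1.297 μg/mL.

1.3 μg/mL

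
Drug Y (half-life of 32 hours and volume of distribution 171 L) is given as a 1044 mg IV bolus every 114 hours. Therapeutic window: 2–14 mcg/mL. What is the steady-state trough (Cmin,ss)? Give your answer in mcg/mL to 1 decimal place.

k = ln2/t½ = ln2/32 ≈ 0.021661 h⁻¹; fraction remaining f = e^(−kτ) = e^(−0.021661×114) ≈ 0.0846.
Each bolus raises the concentration by D/Vd = 1044/171 ≈ 6.105 mcg/mL.
Steady-state trough Cmin,ss = C₀·f/(1−f) ≈ 6.105 × 0.0846/0.9154 ≈ 0.564 mcg/mL.
Trough 0.6 mcg/mL vs MEC 2 mcg/mL: subtherapeutic.

0.6 mcg/mL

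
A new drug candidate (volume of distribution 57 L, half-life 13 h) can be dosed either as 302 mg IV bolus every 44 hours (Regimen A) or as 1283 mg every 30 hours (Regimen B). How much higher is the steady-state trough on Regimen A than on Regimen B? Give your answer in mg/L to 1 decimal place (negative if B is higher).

-5.1 mg/L

Regimen A: f = (1/2)^(44/13) ≈ 0.0957; Cmin,ss = (302/57)·f/(1−f) ≈ 0.561 mg/L.
Regimen B: f = (1/2)^(30/13) ≈ 0.2020; Cmin,ss = (1283/57)·f/(1−f) ≈ 5.698 mg/L.
Difference ≈ 0.561 − 5.698 ≈ -5.137 mg/L.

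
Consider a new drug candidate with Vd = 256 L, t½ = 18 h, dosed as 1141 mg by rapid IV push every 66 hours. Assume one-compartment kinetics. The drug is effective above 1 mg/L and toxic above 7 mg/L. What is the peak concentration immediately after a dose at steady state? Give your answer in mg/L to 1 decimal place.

k = ln2/t½ = ln2/18 ≈ 0.038508 h⁻¹; fraction remaining f = e^(−kτ) = e^(−0.038508×66) ≈ 0.0787.
Accumulation ratio R = 1/(1 − f) ≈ 1/0.9213 ≈ 1.0854.
Single-dose peak C₀ = D/Vd = 1141/256 ≈ 4.457 mg/L.
Cmax,ss = C₀/(1 − f) ≈ 4.457/0.9213 ≈ 4.838 mg/L.
Peak 4.8 mg/L vs MTC 7 mg/L: below toxic threshold.

4.8 mg/L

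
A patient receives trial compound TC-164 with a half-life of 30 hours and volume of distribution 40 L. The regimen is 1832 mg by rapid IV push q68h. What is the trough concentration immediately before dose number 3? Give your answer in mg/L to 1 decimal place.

f = (1/2)^(τ/t½) = (1/2)^(68/30) ≈ 0.2078.
C₀ = D/Vd = 1832/40 ≈ 45.800 mg/L.
Before the 3rd dose, 2 doses have been given. Superposition: Cmin = C₀·(f + f²).
≈ 45.800 × (0.2078 + 0.0432) ≈ 45.800 × 0.2510 ≈ 11.496 mg/L.

11.5 mg/L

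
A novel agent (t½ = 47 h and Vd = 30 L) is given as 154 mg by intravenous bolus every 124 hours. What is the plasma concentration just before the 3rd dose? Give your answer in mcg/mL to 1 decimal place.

1.0 mcg/mL

f = (1/2)^(τ/t½) = (1/2)^(124/47) ≈ 0.1606.
C₀ = D/Vd = 154/30 ≈ 5.133 mcg/mL.
Before the 3rd dose, 2 doses have been given. Superposition: Cmin = C₀·(f + f²).
≈ 5.133 × (0.1606 + 0.0258) ≈ 5.133 × 0.1864 ≈ 0.957 mcg/mL.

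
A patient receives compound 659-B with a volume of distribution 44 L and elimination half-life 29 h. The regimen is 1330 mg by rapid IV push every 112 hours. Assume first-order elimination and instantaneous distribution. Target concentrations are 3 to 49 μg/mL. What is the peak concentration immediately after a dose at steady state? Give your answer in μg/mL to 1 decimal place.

32.5 μg/mL

Over one 112-h interval, 112/29 ≈ 3.8621 half-lives elapse, leaving f ≈ 0.0688 of each dose.
At steady state, accumulation factor R = 1/(1 − e^(−kτ)) ≈ 1.0739.
Single-dose peak C₀ = D/Vd = 1330/44 ≈ 30.227 μg/mL.
Steady-state peak Cmax,ss = C₀·R ≈ 30.227 × 1.0739 ≈ 32.461 μg/mL.
Peak 32.5 μg/mL vs MTC 49 μg/mL: below toxic threshold.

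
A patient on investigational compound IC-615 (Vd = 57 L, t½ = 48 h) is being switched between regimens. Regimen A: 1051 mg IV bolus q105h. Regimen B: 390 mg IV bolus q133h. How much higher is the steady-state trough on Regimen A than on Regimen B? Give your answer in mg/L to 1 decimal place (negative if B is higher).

Regimen A: f = (1/2)^(105/48) ≈ 0.2195; Cmin,ss = (1051/57)·f/(1−f) ≈ 5.185 mg/L.
Regimen B: f = (1/2)^(133/48) ≈ 0.1465; Cmin,ss = (390/57)·f/(1−f) ≈ 1.174 mg/L.
Difference ≈ 5.185 − 1.174 ≈ 4.011 mg/L.

4.0 mg/L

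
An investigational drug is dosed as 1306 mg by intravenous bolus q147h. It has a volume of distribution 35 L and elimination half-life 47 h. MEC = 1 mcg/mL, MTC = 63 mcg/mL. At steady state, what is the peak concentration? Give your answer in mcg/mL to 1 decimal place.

k = ln2/t½ = ln2/47 ≈ 0.014748 h⁻¹; fraction remaining f = e^(−kτ) = e^(−0.014748×147) ≈ 0.1144.
At steady state, accumulation factor R = 1/(1 − e^(−kτ)) ≈ 1.1292.
Each bolus raises the concentration by D/Vd = 1306/35 ≈ 37.314 mcg/mL.
Steady-state peak Cmax,ss = C₀·R ≈ 37.314 × 1.1292 ≈ 42.135 mcg/mL.
Peak 42.1 mcg/mL vs MTC 63 mcg/mL: below toxic threshold.

42.1 mcg/mL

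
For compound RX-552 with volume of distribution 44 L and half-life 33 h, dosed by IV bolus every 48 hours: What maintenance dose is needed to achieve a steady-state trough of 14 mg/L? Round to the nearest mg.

1072 mg

τ/t½ = 48/33 ≈ 1.4545, so f = (1/2)^(48/33) ≈ 0.364870.
Cmin,ss = (D/Vd)·f/(1−f), so D = Cmin,ss·Vd·(1−f)/f.
D = 14 × 44 × (1−f)/f ≈ 14 × 44 × 1.74070 ≈ 1072.27 mg.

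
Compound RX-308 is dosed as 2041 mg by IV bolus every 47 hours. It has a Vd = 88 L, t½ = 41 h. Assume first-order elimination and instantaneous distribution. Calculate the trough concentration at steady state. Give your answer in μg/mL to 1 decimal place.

k = ln2/t½ = ln2/41 ≈ 0.016906 h⁻¹; fraction remaining f = e^(−kτ) = e^(−0.016906×47) ≈ 0.4518.
At steady state, accumulation factor R = 1/(1 − e^(−kτ)) ≈ 1.8242.
Single-dose peak C₀ = D/Vd = 2041/88 ≈ 23.193 μg/mL.
Cmax,ss = C₀/(1 − f) ≈ 23.193/0.5482 ≈ 42.308 μg/mL.
Steady-state trough Cmin,ss = Cmax,ss·f ≈ 42.308 × 0.4518 ≈ 19.115 μg/mL.

19.1 μg/mL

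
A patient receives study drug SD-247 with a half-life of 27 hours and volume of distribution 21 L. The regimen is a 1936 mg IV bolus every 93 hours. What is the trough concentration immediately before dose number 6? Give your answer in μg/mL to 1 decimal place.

f = (1/2)^(τ/t½) = (1/2)^(93/27) ≈ 0.0919.
C₀ = D/Vd = 1936/21 ≈ 92.190 μg/mL.
Before the 6th dose, 5 doses have been given. Superposition: Cmin = C₀·(f + f² + … + f^5).
≈ 92.190 × (0.0919 + 0.0084 + 0.0008 + 0.0001 + 0.0000) ≈ 92.190 × 0.1012 ≈ 9.330 μg/mL.

9.3 μg/mL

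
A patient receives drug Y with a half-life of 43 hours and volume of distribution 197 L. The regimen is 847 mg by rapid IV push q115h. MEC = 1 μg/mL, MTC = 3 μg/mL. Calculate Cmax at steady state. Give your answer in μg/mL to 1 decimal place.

Over one 115-h interval, 115/43 ≈ 2.6744 half-lives elapse, leaving f ≈ 0.1566 of each dose.
At steady state, accumulation factor R = 1/(1 − e^(−kτ)) ≈ 1.1857.
Each bolus raises the concentration by D/Vd = 847/197 ≈ 4.299 μg/mL.
Steady-state peak Cmax,ss = C₀·R ≈ 4.299 × 1.1857 ≈ 5.097 μg/mL.
Peak 5.1 μg/mL vs MTC 3 μg/mL: exceeds toxic threshold.

5.1 μg/mL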